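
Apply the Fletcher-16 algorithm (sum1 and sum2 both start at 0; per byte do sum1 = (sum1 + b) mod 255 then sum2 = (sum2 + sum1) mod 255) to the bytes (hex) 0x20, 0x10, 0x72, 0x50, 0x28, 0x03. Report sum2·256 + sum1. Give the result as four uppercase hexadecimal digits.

1F1E

Running sums (mod 255):
  after byte 0 (0x20): sum1=32, sum2=32
  after byte 1 (0x10): sum1=48, sum2=80
  after byte 2 (0x72): sum1=162, sum2=242
  after byte 3 (0x50): sum1=242, sum2=229
  after byte 4 (0x28): sum1=27, sum2=1
  after byte 5 (0x03): sum1=30, sum2=31
Checksum = sum2·256 + sum1 = 31·256 + 30 = 7966 = 0x1F1E.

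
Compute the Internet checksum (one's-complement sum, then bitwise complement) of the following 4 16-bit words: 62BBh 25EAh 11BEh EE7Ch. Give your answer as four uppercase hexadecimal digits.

One's-complement addition (fold any carry out of bit 15 back into bit 0):
  0x62BB + 0x25EA = 0x088A5
  0x88A5 + 0x11BE = 0x09A63
  0x9A63 + 0xEE7C = 0x188DF → wrap carry → 0x88E0
One's-complement sum = 0x88E0.
Checksum = ~0x88E0 & 0xFFFF = 0x771F.

771F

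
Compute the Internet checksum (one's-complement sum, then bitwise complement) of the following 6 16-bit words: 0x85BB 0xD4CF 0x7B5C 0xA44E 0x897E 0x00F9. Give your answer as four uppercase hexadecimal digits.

One's-complement addition (fold any carry out of bit 15 back into bit 0):
  0x85BB + 0xD4CF = 0x15A8A → wrap carry → 0x5A8B
  0x5A8B + 0x7B5C = 0x0D5E7
  0xD5E7 + 0xA44E = 0x17A35 → wrap carry → 0x7A36
  0x7A36 + 0x897E = 0x103B4 → wrap carry → 0x03B5
  0x03B5 + 0x00F9 = 0x004AE
One's-complement sum = 0x04AE.
Checksum = ~0x04AE & 0xFFFF = 0xFB51.

FB51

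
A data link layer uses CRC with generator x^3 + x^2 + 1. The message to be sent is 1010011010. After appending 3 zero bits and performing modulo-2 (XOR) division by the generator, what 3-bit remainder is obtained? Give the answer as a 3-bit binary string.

110

Append 3 zeros: 1010011010000. Divide by 1101 (XOR where the leading bit is 1):
  pos 0: 1010 XOR 1101 = 0111
  pos 1: 1110 XOR 1101 = 0011
  pos 3: 1111 XOR 1101 = 0010
  pos 5: 1001 XOR 1101 = 0100
  pos 6: 1000 XOR 1101 = 0101
  pos 7: 1010 XOR 1101 = 0111
  pos 8: 1110 XOR 1101 = 0011
Remainder (last 3 bits) = 110. This is the CRC / FCS.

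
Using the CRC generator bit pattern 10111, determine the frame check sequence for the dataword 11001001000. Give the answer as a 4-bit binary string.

Append 4 zeros: 110010010000000. Divide by 10111 (XOR where the leading bit is 1):
  pos 0: 11001 XOR 10111 = 01110
  pos 1: 11100 XOR 10111 = 01011
  pos 2: 10110 XOR 10111 = 00001
  pos 6: 11000 XOR 10111 = 01111
  pos 7: 11110 XOR 10111 = 01001
  pos 8: 10010 XOR 10111 = 00101
  pos 10: 10100 XOR 10111 = 00011
Remainder (last 4 bits) = 0011. This is the CRC / FCS.

0011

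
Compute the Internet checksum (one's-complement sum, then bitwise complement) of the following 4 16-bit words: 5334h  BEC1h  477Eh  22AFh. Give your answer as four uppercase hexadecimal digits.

One's-complement addition (fold any carry out of bit 15 back into bit 0):
  0x5334 + 0xBEC1 = 0x111F5 → wrap carry → 0x11F6
  0x11F6 + 0x477E = 0x05974
  0x5974 + 0x22AF = 0x07C23
One's-complement sum = 0x7C23.
Checksum = ~0x7C23 & 0xFFFF = 0x83DC.

83DC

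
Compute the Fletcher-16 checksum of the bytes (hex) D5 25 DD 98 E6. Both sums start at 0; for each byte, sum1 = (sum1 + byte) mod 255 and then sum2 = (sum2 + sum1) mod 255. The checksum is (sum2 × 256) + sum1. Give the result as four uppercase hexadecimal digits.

7358

Running sums (mod 255):
  after byte 0 (D5): sum1=213, sum2=213
  after byte 1 (25): sum1=250, sum2=208
  after byte 2 (DD): sum1=216, sum2=169
  after byte 3 (98): sum1=113, sum2=27
  after byte 4 (E6): sum1=88, sum2=115
Checksum = sum2·256 + sum1 = 115·256 + 88 = 29528 = 0x7358.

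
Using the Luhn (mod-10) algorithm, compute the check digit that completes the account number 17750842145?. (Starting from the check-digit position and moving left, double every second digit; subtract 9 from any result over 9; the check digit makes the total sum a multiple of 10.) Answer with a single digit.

Partial digits right→left: 5 4 1 2 4 8 0 5 7 7 1
Double every second digit counting from the check-digit position (so the 1st, 3rd, 5th, ... of the partial from the right).
  doubled (with −9 where >9): 1 2 8 0 5 2 → sum 18
  kept as-is: 4 2 8 5 7 → sum 26
Total = 18 + 26 = 44.
Check digit = (10 − (44 mod 10)) mod 10 = 6.

6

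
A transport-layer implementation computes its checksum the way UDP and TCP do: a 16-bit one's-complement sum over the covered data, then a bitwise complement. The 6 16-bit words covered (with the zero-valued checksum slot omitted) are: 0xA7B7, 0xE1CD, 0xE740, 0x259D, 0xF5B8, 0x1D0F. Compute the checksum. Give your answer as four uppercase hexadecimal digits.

One's-complement addition (fold any carry out of bit 15 back into bit 0):
  0xA7B7 + 0xE1CD = 0x18984 → wrap carry → 0x8985
  0x8985 + 0xE740 = 0x170C5 → wrap carry → 0x70C6
  0x70C6 + 0x259D = 0x09663
  0x9663 + 0xF5B8 = 0x18C1B → wrap carry → 0x8C1C
  0x8C1C + 0x1D0F = 0x0A92B
One's-complement sum = 0xA92B.
Checksum = ~0xA92B & 0xFFFF = 0x56D4.

56D4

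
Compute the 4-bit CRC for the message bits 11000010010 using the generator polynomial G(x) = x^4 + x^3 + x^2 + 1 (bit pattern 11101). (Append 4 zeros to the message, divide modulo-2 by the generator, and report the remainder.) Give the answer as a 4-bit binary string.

1010

Append 4 zeros: 110000100100000. Divide by 11101 (XOR where the leading bit is 1):
  pos 0: 11000 XOR 11101 = 00101
  pos 2: 10101 XOR 11101 = 01000
  pos 3: 10000 XOR 11101 = 01101
  pos 4: 11010 XOR 11101 = 00111
  pos 6: 11110 XOR 11101 = 00011
  pos 9: 11000 XOR 11101 = 00101
Remainder (last 4 bits) = 1010. This is the CRC / FCS.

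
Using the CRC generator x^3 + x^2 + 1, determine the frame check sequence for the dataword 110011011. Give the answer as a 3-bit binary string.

Append 3 zeros: 110011011000. Divide by 1101 (XOR where the leading bit is 1):
  pos 0: 1100 XOR 1101 = 0001
  pos 3: 1110 XOR 1101 = 0011
  pos 5: 1111 XOR 1101 = 0010
  pos 7: 1000 XOR 1101 = 0101
  pos 8: 1010 XOR 1101 = 0111
Remainder (last 3 bits) = 111. This is the CRC / FCS.

111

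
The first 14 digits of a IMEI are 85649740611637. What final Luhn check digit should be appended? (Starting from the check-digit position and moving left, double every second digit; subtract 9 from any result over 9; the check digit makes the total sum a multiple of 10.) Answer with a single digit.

9

Partial digits right→left: 7 3 6 1 1 6 0 4 7 9 4 6 5 8
Double every second digit counting from the check-digit position (so the 1st, 3rd, 5th, ... of the partial from the right).
  doubled (with −9 where >9): 5 3 2 0 5 8 1 → sum 24
  kept as-is: 3 1 6 4 9 6 8 → sum 37
Total = 24 + 37 = 61.
Check digit = (10 − (61 mod 10)) mod 10 = 9.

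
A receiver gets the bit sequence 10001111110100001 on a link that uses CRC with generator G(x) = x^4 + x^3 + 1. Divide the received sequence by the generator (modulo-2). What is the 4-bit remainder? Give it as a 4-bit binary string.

Modulo-2 division of 10001111110100001 by 11001:
  pos 0: 10001 XOR 11001 = 01000
  pos 1: 10001 XOR 11001 = 01000
  pos 2: 10001 XOR 11001 = 01000
  pos 3: 10001 XOR 11001 = 01000
  pos 4: 10001 XOR 11001 = 01000
  pos 5: 10001 XOR 11001 = 01000
  pos 6: 10000 XOR 11001 = 01001
  pos 7: 10011 XOR 11001 = 01010
  pos 8: 10100 XOR 11001 = 01101
  pos 9: 11010 XOR 11001 = 00011
  pos 12: 11001 XOR 11001 = 00000
Remainder = 0000 (zero — the frame passes the CRC check).

0000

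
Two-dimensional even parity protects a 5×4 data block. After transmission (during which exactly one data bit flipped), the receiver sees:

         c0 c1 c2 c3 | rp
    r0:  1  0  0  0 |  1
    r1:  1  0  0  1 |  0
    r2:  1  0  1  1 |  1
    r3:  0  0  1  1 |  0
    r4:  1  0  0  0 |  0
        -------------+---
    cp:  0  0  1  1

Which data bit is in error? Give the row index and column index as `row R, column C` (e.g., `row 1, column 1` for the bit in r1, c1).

Recompute each row's even parity and compare to rp:
  r0: data parity 1, sent rp 1 → ok
  r1: data parity 0, sent rp 0 → ok
  r2: data parity 1, sent rp 1 → ok
  r3: data parity 0, sent rp 0 → ok
  r4: data parity 1, sent rp 0 → mismatch
Recompute each column's even parity and compare to cp:
  c0: data parity 0, sent cp 0 → ok
  c1: data parity 0, sent cp 0 → ok
  c2: data parity 0, sent cp 1 → mismatch
  c3: data parity 1, sent cp 1 → ok
Exactly one row (r4) and one column (c2) fail → the flipped bit is at their intersection.

row 4, column 2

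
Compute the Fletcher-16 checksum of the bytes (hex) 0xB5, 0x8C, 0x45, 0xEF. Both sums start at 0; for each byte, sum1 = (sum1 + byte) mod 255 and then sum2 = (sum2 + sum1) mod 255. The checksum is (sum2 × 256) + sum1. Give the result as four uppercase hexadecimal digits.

F677

Running sums (mod 255):
  after byte 0 (0xB5): sum1=181, sum2=181
  after byte 1 (0x8C): sum1=66, sum2=247
  after byte 2 (0x45): sum1=135, sum2=127
  after byte 3 (0xEF): sum1=119, sum2=246
Checksum = sum2·256 + sum1 = 246·256 + 119 = 63095 = 0xF677.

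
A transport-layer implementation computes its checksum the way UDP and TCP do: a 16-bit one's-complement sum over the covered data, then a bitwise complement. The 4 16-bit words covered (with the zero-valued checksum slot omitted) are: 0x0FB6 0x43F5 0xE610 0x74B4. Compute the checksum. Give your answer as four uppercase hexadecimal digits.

One's-complement addition (fold any carry out of bit 15 back into bit 0):
  0x0FB6 + 0x43F5 = 0x053AB
  0x53AB + 0xE610 = 0x139BB → wrap carry → 0x39BC
  0x39BC + 0x74B4 = 0x0AE70
One's-complement sum = 0xAE70.
Checksum = ~0xAE70 & 0xFFFF = 0x518F.

518F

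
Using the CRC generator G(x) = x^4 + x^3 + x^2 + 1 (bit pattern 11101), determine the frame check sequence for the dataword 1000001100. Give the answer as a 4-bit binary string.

0001

Append 4 zeros: 10000011000000. Divide by 11101 (XOR where the leading bit is 1):
  pos 0: 10000 XOR 11101 = 01101
  pos 1: 11010 XOR 11101 = 00111
  pos 3: 11111 XOR 11101 = 00010
  pos 6: 10000 XOR 11101 = 01101
  pos 7: 11010 XOR 11101 = 00111
  pos 9: 11100 XOR 11101 = 00001
Remainder (last 4 bits) = 0001. This is the CRC / FCS.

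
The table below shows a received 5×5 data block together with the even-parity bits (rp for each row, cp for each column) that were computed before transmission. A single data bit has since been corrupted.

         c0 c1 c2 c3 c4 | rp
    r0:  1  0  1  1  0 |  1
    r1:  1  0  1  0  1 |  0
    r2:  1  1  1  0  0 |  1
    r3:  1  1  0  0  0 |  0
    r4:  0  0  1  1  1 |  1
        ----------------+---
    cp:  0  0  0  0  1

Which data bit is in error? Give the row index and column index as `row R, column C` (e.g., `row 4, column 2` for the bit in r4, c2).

row 1, column 4

Recompute each row's even parity and compare to rp:
  r0: data parity 1, sent rp 1 → ok
  r1: data parity 1, sent rp 0 → mismatch
  r2: data parity 1, sent rp 1 → ok
  r3: data parity 0, sent rp 0 → ok
  r4: data parity 1, sent rp 1 → ok
Recompute each column's even parity and compare to cp:
  c0: data parity 0, sent cp 0 → ok
  c1: data parity 0, sent cp 0 → ok
  c2: data parity 0, sent cp 0 → ok
  c3: data parity 0, sent cp 0 → ok
  c4: data parity 0, sent cp 1 → mismatch
Exactly one row (r1) and one column (c4) fail → the flipped bit is at their intersection.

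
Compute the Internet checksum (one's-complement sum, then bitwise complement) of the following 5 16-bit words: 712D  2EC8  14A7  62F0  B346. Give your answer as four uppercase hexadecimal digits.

352C

One's-complement addition (fold any carry out of bit 15 back into bit 0):
  0x712D + 0x2EC8 = 0x09FF5
  0x9FF5 + 0x14A7 = 0x0B49C
  0xB49C + 0x62F0 = 0x1178C → wrap carry → 0x178D
  0x178D + 0xB346 = 0x0CAD3
One's-complement sum = 0xCAD3.
Checksum = ~0xCAD3 & 0xFFFF = 0x352C.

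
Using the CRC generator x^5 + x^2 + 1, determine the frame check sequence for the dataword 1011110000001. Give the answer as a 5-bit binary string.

Append 5 zeros: 101111000000100000. Divide by 100101 (XOR where the leading bit is 1):
  pos 0: 101111 XOR 100101 = 001010
  pos 2: 101000 XOR 100101 = 001101
  pos 4: 110100 XOR 100101 = 010001
  pos 5: 100010 XOR 100101 = 000111
  pos 8: 111010 XOR 100101 = 011111
  pos 9: 111110 XOR 100101 = 011011
  pos 10: 110110 XOR 100101 = 010011
  pos 11: 100110 XOR 100101 = 000011
Remainder (last 5 bits) = 00110. This is the CRC / FCS.

00110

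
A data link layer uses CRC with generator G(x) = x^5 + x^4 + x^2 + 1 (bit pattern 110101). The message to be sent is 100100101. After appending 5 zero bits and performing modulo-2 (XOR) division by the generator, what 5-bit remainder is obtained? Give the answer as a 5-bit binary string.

Append 5 zeros: 10010010100000. Divide by 110101 (XOR where the leading bit is 1):
  pos 0: 100100 XOR 110101 = 010001
  pos 1: 100011 XOR 110101 = 010110
  pos 2: 101100 XOR 110101 = 011001
  pos 3: 110011 XOR 110101 = 000110
  pos 6: 110000 XOR 110101 = 000101
Remainder (last 5 bits) = 10100. This is the CRC / FCS.

10100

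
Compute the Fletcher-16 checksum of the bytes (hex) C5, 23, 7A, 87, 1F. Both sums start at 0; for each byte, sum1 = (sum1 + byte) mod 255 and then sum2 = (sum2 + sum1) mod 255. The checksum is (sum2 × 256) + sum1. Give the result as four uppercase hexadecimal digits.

Running sums (mod 255):
  after byte 0 (C5): sum1=197, sum2=197
  after byte 1 (23): sum1=232, sum2=174
  after byte 2 (7A): sum1=99, sum2=18
  after byte 3 (87): sum1=234, sum2=252
  after byte 4 (1F): sum1=10, sum2=7
Checksum = sum2·256 + sum1 = 7·256 + 10 = 1802 = 0x070A.

070A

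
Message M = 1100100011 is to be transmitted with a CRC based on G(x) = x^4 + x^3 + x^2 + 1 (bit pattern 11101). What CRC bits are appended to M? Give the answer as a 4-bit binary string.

Append 4 zeros: 11001000110000. Divide by 11101 (XOR where the leading bit is 1):
  pos 0: 11001 XOR 11101 = 00100
  pos 2: 10000 XOR 11101 = 01101
  pos 3: 11010 XOR 11101 = 00111
  pos 5: 11111 XOR 11101 = 00010
  pos 8: 10000 XOR 11101 = 01101
  pos 9: 11010 XOR 11101 = 00111
Remainder (last 4 bits) = 0111. This is the CRC / FCS.

0111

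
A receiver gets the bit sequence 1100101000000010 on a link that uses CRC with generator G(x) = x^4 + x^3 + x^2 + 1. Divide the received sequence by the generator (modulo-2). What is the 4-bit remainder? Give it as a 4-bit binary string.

Modulo-2 division of 1100101000000010 by 11101:
  pos 0: 11001 XOR 11101 = 00100
  pos 2: 10001 XOR 11101 = 01100
  pos 3: 11000 XOR 11101 = 00101
  pos 5: 10100 XOR 11101 = 01001
  pos 6: 10010 XOR 11101 = 01111
  pos 7: 11110 XOR 11101 = 00011
  pos 10: 11001 XOR 11101 = 00100
Remainder = 1000 (nonzero — an error is detected).

1000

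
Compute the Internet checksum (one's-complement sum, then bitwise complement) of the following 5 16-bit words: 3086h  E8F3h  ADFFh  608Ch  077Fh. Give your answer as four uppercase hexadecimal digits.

D07A

One's-complement addition (fold any carry out of bit 15 back into bit 0):
  0x3086 + 0xE8F3 = 0x11979 → wrap carry → 0x197A
  0x197A + 0xADFF = 0x0C779
  0xC779 + 0x608C = 0x12805 → wrap carry → 0x2806
  0x2806 + 0x077F = 0x02F85
One's-complement sum = 0x2F85.
Checksum = ~0x2F85 & 0xFFFF = 0xD07A.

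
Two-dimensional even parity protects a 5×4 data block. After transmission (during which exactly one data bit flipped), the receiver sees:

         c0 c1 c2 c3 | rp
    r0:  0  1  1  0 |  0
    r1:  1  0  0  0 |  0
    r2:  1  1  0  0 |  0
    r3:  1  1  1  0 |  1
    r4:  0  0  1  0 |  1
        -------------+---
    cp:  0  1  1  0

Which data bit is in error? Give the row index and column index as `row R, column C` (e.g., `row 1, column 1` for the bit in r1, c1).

Recompute each row's even parity and compare to rp:
  r0: data parity 0, sent rp 0 → ok
  r1: data parity 1, sent rp 0 → mismatch
  r2: data parity 0, sent rp 0 → ok
  r3: data parity 1, sent rp 1 → ok
  r4: data parity 1, sent rp 1 → ok
Recompute each column's even parity and compare to cp:
  c0: data parity 1, sent cp 0 → mismatch
  c1: data parity 1, sent cp 1 → ok
  c2: data parity 1, sent cp 1 → ok
  c3: data parity 0, sent cp 0 → ok
Exactly one row (r1) and one column (c0) fail → the flipped bit is at their intersection.

row 1, column 0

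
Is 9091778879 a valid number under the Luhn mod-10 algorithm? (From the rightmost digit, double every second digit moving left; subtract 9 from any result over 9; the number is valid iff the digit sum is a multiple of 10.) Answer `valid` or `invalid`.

From the right, keep odd positions and double even positions (subtract 9 from any doubled value over 9):
  doubled (positions 2,4,...): 5 7 5 9 9 → sum 35
  kept (positions 1,3,...): 9 8 7 1 0 → sum 25
Total = 60.
60 mod 10 = 0, so the number is valid.

valid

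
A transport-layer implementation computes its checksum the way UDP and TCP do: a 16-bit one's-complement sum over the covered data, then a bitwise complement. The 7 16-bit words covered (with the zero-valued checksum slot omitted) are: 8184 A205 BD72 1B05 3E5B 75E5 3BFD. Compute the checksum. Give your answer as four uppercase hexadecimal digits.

One's-complement addition (fold any carry out of bit 15 back into bit 0):
  0x8184 + 0xA205 = 0x12389 → wrap carry → 0x238A
  0x238A + 0xBD72 = 0x0E0FC
  0xE0FC + 0x1B05 = 0x0FC01
  0xFC01 + 0x3E5B = 0x13A5C → wrap carry → 0x3A5D
  0x3A5D + 0x75E5 = 0x0B042
  0xB042 + 0x3BFD = 0x0EC3F
One's-complement sum = 0xEC3F.
Checksum = ~0xEC3F & 0xFFFF = 0x13C0.

13C0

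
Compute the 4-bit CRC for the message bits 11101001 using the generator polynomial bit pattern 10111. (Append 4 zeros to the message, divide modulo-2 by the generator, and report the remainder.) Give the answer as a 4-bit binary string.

Append 4 zeros: 111010010000. Divide by 10111 (XOR where the leading bit is 1):
  pos 0: 11101 XOR 10111 = 01010
  pos 1: 10100 XOR 10111 = 00011
  pos 4: 11010 XOR 10111 = 01101
  pos 5: 11010 XOR 10111 = 01101
  pos 6: 11010 XOR 10111 = 01101
  pos 7: 11010 XOR 10111 = 01101
Remainder (last 4 bits) = 1101. This is the CRC / FCS.

1101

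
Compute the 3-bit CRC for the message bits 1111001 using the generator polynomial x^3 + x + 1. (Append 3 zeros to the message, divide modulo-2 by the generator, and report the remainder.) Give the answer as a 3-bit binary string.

001

Append 3 zeros: 1111001000. Divide by 1011 (XOR where the leading bit is 1):
  pos 0: 1111 XOR 1011 = 0100
  pos 1: 1000 XOR 1011 = 0011
  pos 3: 1101 XOR 1011 = 0110
  pos 4: 1100 XOR 1011 = 0111
  pos 5: 1110 XOR 1011 = 0101
  pos 6: 1010 XOR 1011 = 0001
Remainder (last 3 bits) = 001. This is the CRC / FCS.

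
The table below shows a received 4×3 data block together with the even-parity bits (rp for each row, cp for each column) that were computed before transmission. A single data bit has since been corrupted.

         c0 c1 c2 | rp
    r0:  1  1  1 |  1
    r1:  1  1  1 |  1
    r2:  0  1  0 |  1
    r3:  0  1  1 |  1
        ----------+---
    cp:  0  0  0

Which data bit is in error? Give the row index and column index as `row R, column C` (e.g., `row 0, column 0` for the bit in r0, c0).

Recompute each row's even parity and compare to rp:
  r0: data parity 1, sent rp 1 → ok
  r1: data parity 1, sent rp 1 → ok
  r2: data parity 1, sent rp 1 → ok
  r3: data parity 0, sent rp 1 → mismatch
Recompute each column's even parity and compare to cp:
  c0: data parity 0, sent cp 0 → ok
  c1: data parity 0, sent cp 0 → ok
  c2: data parity 1, sent cp 0 → mismatch
Exactly one row (r3) and one column (c2) fail → the flipped bit is at their intersection.

row 3, column 2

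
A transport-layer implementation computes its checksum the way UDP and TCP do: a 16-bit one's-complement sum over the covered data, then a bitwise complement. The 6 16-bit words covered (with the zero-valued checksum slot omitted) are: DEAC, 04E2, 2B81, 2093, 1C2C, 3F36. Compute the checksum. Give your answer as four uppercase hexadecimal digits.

One's-complement addition (fold any carry out of bit 15 back into bit 0):
  0xDEAC + 0x04E2 = 0x0E38E
  0xE38E + 0x2B81 = 0x10F0F → wrap carry → 0x0F10
  0x0F10 + 0x2093 = 0x02FA3
  0x2FA3 + 0x1C2C = 0x04BCF
  0x4BCF + 0x3F36 = 0x08B05
One's-complement sum = 0x8B05.
Checksum = ~0x8B05 & 0xFFFF = 0x74FA.

74FA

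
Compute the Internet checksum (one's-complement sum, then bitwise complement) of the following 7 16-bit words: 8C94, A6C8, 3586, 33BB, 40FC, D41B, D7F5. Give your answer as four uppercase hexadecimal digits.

7653

One's-complement addition (fold any carry out of bit 15 back into bit 0):
  0x8C94 + 0xA6C8 = 0x1335C → wrap carry → 0x335D
  0x335D + 0x3586 = 0x068E3
  0x68E3 + 0x33BB = 0x09C9E
  0x9C9E + 0x40FC = 0x0DD9A
  0xDD9A + 0xD41B = 0x1B1B5 → wrap carry → 0xB1B6
  0xB1B6 + 0xD7F5 = 0x189AB → wrap carry → 0x89AC
One's-complement sum = 0x89AC.
Checksum = ~0x89AC & 0xFFFF = 0x7653.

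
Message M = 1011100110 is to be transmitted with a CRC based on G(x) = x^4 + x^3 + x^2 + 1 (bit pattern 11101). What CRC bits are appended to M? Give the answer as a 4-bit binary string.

Append 4 zeros: 10111001100000. Divide by 11101 (XOR where the leading bit is 1):
  pos 0: 10111 XOR 11101 = 01010
  pos 1: 10100 XOR 11101 = 01001
  pos 2: 10010 XOR 11101 = 01111
  pos 3: 11111 XOR 11101 = 00010
  pos 6: 10100 XOR 11101 = 01001
  pos 7: 10010 XOR 11101 = 01111
  pos 8: 11110 XOR 11101 = 00011
Remainder (last 4 bits) = 0110. This is the CRC / FCS.

0110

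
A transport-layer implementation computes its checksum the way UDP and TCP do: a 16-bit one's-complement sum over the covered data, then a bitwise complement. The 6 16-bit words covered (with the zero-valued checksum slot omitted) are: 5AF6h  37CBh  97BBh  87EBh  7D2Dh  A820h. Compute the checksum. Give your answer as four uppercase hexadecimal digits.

2849

One's-complement addition (fold any carry out of bit 15 back into bit 0):
  0x5AF6 + 0x37CB = 0x092C1
  0x92C1 + 0x97BB = 0x12A7C → wrap carry → 0x2A7D
  0x2A7D + 0x87EB = 0x0B268
  0xB268 + 0x7D2D = 0x12F95 → wrap carry → 0x2F96
  0x2F96 + 0xA820 = 0x0D7B6
One's-complement sum = 0xD7B6.
Checksum = ~0xD7B6 & 0xFFFF = 0x2849.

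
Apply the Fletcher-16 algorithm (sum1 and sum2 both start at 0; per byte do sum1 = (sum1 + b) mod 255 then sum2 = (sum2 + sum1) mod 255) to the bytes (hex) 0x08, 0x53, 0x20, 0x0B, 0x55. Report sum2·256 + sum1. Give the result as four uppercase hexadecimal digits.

Running sums (mod 255):
  after byte 0 (0x08): sum1=8, sum2=8
  after byte 1 (0x53): sum1=91, sum2=99
  after byte 2 (0x20): sum1=123, sum2=222
  after byte 3 (0x0B): sum1=134, sum2=101
  after byte 4 (0x55): sum1=219, sum2=65
Checksum = sum2·256 + sum1 = 65·256 + 219 = 16859 = 0x41DB.

41DB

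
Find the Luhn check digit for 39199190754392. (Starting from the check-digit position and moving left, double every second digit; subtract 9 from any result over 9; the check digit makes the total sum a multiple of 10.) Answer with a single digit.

7

Partial digits right→left: 2 9 3 4 5 7 0 9 1 9 9 1 9 3
Double every second digit counting from the check-digit position (so the 1st, 3rd, 5th, ... of the partial from the right).
  doubled (with −9 where >9): 4 6 1 0 2 9 9 → sum 31
  kept as-is: 9 4 7 9 9 1 3 → sum 42
Total = 31 + 42 = 73.
Check digit = (10 − (73 mod 10)) mod 10 = 7.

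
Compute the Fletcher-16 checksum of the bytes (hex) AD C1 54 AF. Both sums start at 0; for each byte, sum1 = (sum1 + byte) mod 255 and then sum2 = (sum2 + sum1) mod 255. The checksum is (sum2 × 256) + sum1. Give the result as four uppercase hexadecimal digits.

Running sums (mod 255):
  after byte 0 (AD): sum1=173, sum2=173
  after byte 1 (C1): sum1=111, sum2=29
  after byte 2 (54): sum1=195, sum2=224
  after byte 3 (AF): sum1=115, sum2=84
Checksum = sum2·256 + sum1 = 84·256 + 115 = 21619 = 0x5473.

5473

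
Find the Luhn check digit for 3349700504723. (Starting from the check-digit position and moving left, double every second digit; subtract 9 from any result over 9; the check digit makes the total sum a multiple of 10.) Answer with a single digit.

Partial digits right→left: 3 2 7 4 0 5 0 0 7 9 4 3 3
Double every second digit counting from the check-digit position (so the 1st, 3rd, 5th, ... of the partial from the right).
  doubled (with −9 where >9): 6 5 0 0 5 8 6 → sum 30
  kept as-is: 2 4 5 0 9 3 → sum 23
Total = 30 + 23 = 53.
Check digit = (10 − (53 mod 10)) mod 10 = 7.

7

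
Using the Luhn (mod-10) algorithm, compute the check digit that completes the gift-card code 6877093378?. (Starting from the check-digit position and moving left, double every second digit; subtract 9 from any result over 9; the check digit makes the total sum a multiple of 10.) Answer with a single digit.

3

Partial digits right→left: 8 7 3 3 9 0 7 7 8 6
Double every second digit counting from the check-digit position (so the 1st, 3rd, 5th, ... of the partial from the right).
  doubled (with −9 where >9): 7 6 9 5 7 → sum 34
  kept as-is: 7 3 0 7 6 → sum 23
Total = 34 + 23 = 57.
Check digit = (10 − (57 mod 10)) mod 10 = 3.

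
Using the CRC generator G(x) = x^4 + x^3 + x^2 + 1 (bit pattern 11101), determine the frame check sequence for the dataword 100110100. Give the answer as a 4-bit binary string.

1111

Append 4 zeros: 1001101000000. Divide by 11101 (XOR where the leading bit is 1):
  pos 0: 10011 XOR 11101 = 01110
  pos 1: 11100 XOR 11101 = 00001
  pos 5: 11000 XOR 11101 = 00101
  pos 7: 10100 XOR 11101 = 01001
  pos 8: 10010 XOR 11101 = 01111
Remainder (last 4 bits) = 1111. This is the CRC / FCS.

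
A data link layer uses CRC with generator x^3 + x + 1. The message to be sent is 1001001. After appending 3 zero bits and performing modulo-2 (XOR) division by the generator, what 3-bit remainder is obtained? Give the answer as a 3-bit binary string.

Append 3 zeros: 1001001000. Divide by 1011 (XOR where the leading bit is 1):
  pos 0: 1001 XOR 1011 = 0010
  pos 2: 1000 XOR 1011 = 0011
  pos 4: 1110 XOR 1011 = 0101
  pos 5: 1010 XOR 1011 = 0001
Remainder (last 3 bits) = 010. This is the CRC / FCS.

010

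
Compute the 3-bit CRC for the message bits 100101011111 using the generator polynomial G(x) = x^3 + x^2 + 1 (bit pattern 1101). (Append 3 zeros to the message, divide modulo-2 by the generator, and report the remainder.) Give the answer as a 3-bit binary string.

100

Append 3 zeros: 100101011111000. Divide by 1101 (XOR where the leading bit is 1):
  pos 0: 1001 XOR 1101 = 0100
  pos 1: 1000 XOR 1101 = 0101
  pos 2: 1011 XOR 1101 = 0110
  pos 3: 1100 XOR 1101 = 0001
  pos 6: 1111 XOR 1101 = 0010
  pos 8: 1011 XOR 1101 = 0110
  pos 9: 1100 XOR 1101 = 0001
Remainder (last 3 bits) = 100. This is the CRC / FCS.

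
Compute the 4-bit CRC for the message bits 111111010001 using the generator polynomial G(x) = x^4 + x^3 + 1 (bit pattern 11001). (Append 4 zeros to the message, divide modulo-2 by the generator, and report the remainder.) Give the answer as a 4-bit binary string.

1000

Append 4 zeros: 1111110100010000. Divide by 11001 (XOR where the leading bit is 1):
  pos 0: 11111 XOR 11001 = 00110
  pos 2: 11010 XOR 11001 = 00011
  pos 5: 11100 XOR 11001 = 00101
  pos 7: 10101 XOR 11001 = 01100
  pos 8: 11000 XOR 11001 = 00001
Remainder (last 4 bits) = 1000. This is the CRC / FCS.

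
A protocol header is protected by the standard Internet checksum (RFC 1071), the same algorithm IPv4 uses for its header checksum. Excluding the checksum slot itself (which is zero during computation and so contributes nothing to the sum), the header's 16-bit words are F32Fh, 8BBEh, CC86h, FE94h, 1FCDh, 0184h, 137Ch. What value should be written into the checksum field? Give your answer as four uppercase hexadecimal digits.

One's-complement addition (fold any carry out of bit 15 back into bit 0):
  0xF32F + 0x8BBE = 0x17EED → wrap carry → 0x7EEE
  0x7EEE + 0xCC86 = 0x14B74 → wrap carry → 0x4B75
  0x4B75 + 0xFE94 = 0x14A09 → wrap carry → 0x4A0A
  0x4A0A + 0x1FCD = 0x069D7
  0x69D7 + 0x0184 = 0x06B5B
  0x6B5B + 0x137C = 0x07ED7
One's-complement sum = 0x7ED7.
Checksum = ~0x7ED7 & 0xFFFF = 0x8128.

8128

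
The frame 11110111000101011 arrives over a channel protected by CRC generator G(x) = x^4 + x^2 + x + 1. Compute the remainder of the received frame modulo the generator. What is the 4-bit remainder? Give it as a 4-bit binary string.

Modulo-2 division of 11110111000101011 by 10111:
  pos 0: 11110 XOR 10111 = 01001
  pos 1: 10011 XOR 10111 = 00100
  pos 3: 10011 XOR 10111 = 00100
  pos 5: 10000 XOR 10111 = 00111
  pos 7: 11101 XOR 10111 = 01010
  pos 8: 10100 XOR 10111 = 00011
  pos 11: 11101 XOR 10111 = 01010
  pos 12: 10101 XOR 10111 = 00010
Remainder = 0010 (nonzero — an error is detected).

0010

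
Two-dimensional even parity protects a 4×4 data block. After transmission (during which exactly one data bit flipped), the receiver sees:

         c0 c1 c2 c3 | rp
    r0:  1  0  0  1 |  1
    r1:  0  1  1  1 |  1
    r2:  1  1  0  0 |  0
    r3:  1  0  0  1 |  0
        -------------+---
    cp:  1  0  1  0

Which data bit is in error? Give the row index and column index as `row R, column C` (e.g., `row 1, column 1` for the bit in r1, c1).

Recompute each row's even parity and compare to rp:
  r0: data parity 0, sent rp 1 → mismatch
  r1: data parity 1, sent rp 1 → ok
  r2: data parity 0, sent rp 0 → ok
  r3: data parity 0, sent rp 0 → ok
Recompute each column's even parity and compare to cp:
  c0: data parity 1, sent cp 1 → ok
  c1: data parity 0, sent cp 0 → ok
  c2: data parity 1, sent cp 1 → ok
  c3: data parity 1, sent cp 0 → mismatch
Exactly one row (r0) and one column (c3) fail → the flipped bit is at their intersection.

row 0, column 3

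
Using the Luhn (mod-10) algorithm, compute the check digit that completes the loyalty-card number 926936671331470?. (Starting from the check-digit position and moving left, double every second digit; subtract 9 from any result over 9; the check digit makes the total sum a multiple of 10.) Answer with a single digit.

Partial digits right→left: 0 7 4 1 3 3 1 7 6 6 3 9 6 2 9
Double every second digit counting from the check-digit position (so the 1st, 3rd, 5th, ... of the partial from the right).
  doubled (with −9 where >9): 0 8 6 2 3 6 3 9 → sum 37
  kept as-is: 7 1 3 7 6 9 2 → sum 35
Total = 37 + 35 = 72.
Check digit = (10 − (72 mod 10)) mod 10 = 8.

8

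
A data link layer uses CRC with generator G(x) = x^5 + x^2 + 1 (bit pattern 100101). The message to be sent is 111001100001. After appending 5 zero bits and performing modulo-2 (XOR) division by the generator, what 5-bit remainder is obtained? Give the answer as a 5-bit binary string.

01010

Append 5 zeros: 11100110000100000. Divide by 100101 (XOR where the leading bit is 1):
  pos 0: 111001 XOR 100101 = 011100
  pos 1: 111001 XOR 100101 = 011100
  pos 2: 111000 XOR 100101 = 011101
  pos 3: 111010 XOR 100101 = 011111
  pos 4: 111110 XOR 100101 = 011011
  pos 5: 110110 XOR 100101 = 010011
  pos 6: 100111 XOR 100101 = 000010
  pos 10: 100000 XOR 100101 = 000101
Remainder (last 5 bits) = 01010. This is the CRC / FCS.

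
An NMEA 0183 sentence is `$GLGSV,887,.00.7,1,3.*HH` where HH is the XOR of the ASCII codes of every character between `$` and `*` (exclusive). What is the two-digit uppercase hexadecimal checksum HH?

65

XOR the ASCII codes of the payload characters:
  'G' = 0x47 → acc = 0x47
  'L' = 0x4C → acc = 0x0B
  'G' = 0x47 → acc = 0x4C
  'S' = 0x53 → acc = 0x1F
  'V' = 0x56 → acc = 0x49
  ',' = 0x2C → acc = 0x65
  '8' = 0x38 → acc = 0x5D
  '8' = 0x38 → acc = 0x65
  '7' = 0x37 → acc = 0x52
  ',' = 0x2C → acc = 0x7E
  '.' = 0x2E → acc = 0x50
  '0' = 0x30 → acc = 0x60
  '0' = 0x30 → acc = 0x50
  '.' = 0x2E → acc = 0x7E
  '7' = 0x37 → acc = 0x49
  ',' = 0x2C → acc = 0x65
  '1' = 0x31 → acc = 0x54
  ',' = 0x2C → acc = 0x78
  '3' = 0x33 → acc = 0x4B
  '.' = 0x2E → acc = 0x65
Checksum = 0x65.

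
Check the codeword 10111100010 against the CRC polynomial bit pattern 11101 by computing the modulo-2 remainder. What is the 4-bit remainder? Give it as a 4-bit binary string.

0000

Modulo-2 division of 10111100010 by 11101:
  pos 0: 10111 XOR 11101 = 01010
  pos 1: 10101 XOR 11101 = 01000
  pos 2: 10000 XOR 11101 = 01101
  pos 3: 11010 XOR 11101 = 00111
  pos 5: 11101 XOR 11101 = 00000
Remainder = 0000 (zero — the frame passes the CRC check).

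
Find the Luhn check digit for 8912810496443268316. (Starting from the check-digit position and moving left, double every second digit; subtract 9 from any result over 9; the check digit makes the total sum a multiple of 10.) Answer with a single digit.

2

Partial digits right→left: 6 1 3 8 6 2 3 4 4 6 9 4 0 1 8 2 1 9 8
Double every second digit counting from the check-digit position (so the 1st, 3rd, 5th, ... of the partial from the right).
  doubled (with −9 where >9): 3 6 3 6 8 9 0 7 2 7 → sum 51
  kept as-is: 1 8 2 4 6 4 1 2 9 → sum 37
Total = 51 + 37 = 88.
Check digit = (10 − (88 mod 10)) mod 10 = 2.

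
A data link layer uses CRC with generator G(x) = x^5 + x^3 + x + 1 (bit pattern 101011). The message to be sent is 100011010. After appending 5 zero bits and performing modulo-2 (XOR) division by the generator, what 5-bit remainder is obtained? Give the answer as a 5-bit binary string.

Append 5 zeros: 10001101000000. Divide by 101011 (XOR where the leading bit is 1):
  pos 0: 100011 XOR 101011 = 001000
  pos 2: 100001 XOR 101011 = 001010
  pos 4: 101000 XOR 101011 = 000011
  pos 8: 110000 XOR 101011 = 011011
Remainder (last 5 bits) = 11011. This is the CRC / FCS.

11011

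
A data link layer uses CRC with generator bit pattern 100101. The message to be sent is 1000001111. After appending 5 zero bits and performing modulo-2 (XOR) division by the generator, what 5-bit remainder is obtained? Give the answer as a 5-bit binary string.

01011

Append 5 zeros: 100000111100000. Divide by 100101 (XOR where the leading bit is 1):
  pos 0: 100000 XOR 100101 = 000101
  pos 3: 101111 XOR 100101 = 001010
  pos 5: 101010 XOR 100101 = 001111
  pos 7: 111100 XOR 100101 = 011001
  pos 8: 110010 XOR 100101 = 010111
  pos 9: 101110 XOR 100101 = 001011
Remainder (last 5 bits) = 01011. This is the CRC / FCS.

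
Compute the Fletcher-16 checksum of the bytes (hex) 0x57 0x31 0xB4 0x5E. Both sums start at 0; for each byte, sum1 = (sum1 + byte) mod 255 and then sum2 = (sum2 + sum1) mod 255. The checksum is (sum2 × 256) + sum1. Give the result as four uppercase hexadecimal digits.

B89B

Running sums (mod 255):
  after byte 0 (0x57): sum1=87, sum2=87
  after byte 1 (0x31): sum1=136, sum2=223
  after byte 2 (0xB4): sum1=61, sum2=29
  after byte 3 (0x5E): sum1=155, sum2=184
Checksum = sum2·256 + sum1 = 184·256 + 155 = 47259 = 0xB89B.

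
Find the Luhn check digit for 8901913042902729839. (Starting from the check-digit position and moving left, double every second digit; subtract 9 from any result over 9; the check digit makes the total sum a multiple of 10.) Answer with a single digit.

Partial digits right→left: 9 3 8 9 2 7 2 0 9 2 4 0 3 1 9 1 0 9 8
Double every second digit counting from the check-digit position (so the 1st, 3rd, 5th, ... of the partial from the right).
  doubled (with −9 where >9): 9 7 4 4 9 8 6 9 0 7 → sum 63
  kept as-is: 3 9 7 0 2 0 1 1 9 → sum 32
Total = 63 + 32 = 95.
Check digit = (10 − (95 mod 10)) mod 10 = 5.

5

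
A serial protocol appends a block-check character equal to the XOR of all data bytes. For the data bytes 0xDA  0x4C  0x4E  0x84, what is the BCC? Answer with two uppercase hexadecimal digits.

XOR the bytes together:
  start with 0xDA
  0xDA ⊕ 0x4C = 0x96
  0x96 ⊕ 0x4E = 0xD8
  0xD8 ⊕ 0x84 = 0x5C

5C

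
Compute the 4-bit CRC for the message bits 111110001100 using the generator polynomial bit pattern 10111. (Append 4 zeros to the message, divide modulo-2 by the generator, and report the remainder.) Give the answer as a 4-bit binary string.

1011

Append 4 zeros: 1111100011000000. Divide by 10111 (XOR where the leading bit is 1):
  pos 0: 11111 XOR 10111 = 01000
  pos 1: 10000 XOR 10111 = 00111
  pos 3: 11100 XOR 10111 = 01011
  pos 4: 10111 XOR 10111 = 00000
  pos 9: 10000 XOR 10111 = 00111
  pos 11: 11100 XOR 10111 = 01011
Remainder (last 4 bits) = 1011. This is the CRC / FCS.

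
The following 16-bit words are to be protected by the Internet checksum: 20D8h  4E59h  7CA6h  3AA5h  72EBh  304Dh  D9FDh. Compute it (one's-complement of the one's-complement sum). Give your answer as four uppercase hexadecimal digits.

5C4C

One's-complement addition (fold any carry out of bit 15 back into bit 0):
  0x20D8 + 0x4E59 = 0x06F31
  0x6F31 + 0x7CA6 = 0x0EBD7
  0xEBD7 + 0x3AA5 = 0x1267C → wrap carry → 0x267D
  0x267D + 0x72EB = 0x09968
  0x9968 + 0x304D = 0x0C9B5
  0xC9B5 + 0xD9FD = 0x1A3B2 → wrap carry → 0xA3B3
One's-complement sum = 0xA3B3.
Checksum = ~0xA3B3 & 0xFFFF = 0x5C4C.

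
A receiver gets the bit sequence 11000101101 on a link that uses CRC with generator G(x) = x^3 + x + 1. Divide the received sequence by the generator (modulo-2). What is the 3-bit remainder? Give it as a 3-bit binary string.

Modulo-2 division of 11000101101 by 1011:
  pos 0: 1100 XOR 1011 = 0111
  pos 1: 1110 XOR 1011 = 0101
  pos 2: 1011 XOR 1011 = 0000
  pos 7: 1101 XOR 1011 = 0110
Remainder = 110 (nonzero — an error is detected).

110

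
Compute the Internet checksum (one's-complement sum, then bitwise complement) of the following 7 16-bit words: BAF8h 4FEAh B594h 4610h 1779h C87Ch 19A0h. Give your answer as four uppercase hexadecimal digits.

FFE1

One's-complement addition (fold any carry out of bit 15 back into bit 0):
  0xBAF8 + 0x4FEA = 0x10AE2 → wrap carry → 0x0AE3
  0x0AE3 + 0xB594 = 0x0C077
  0xC077 + 0x4610 = 0x10687 → wrap carry → 0x0688
  0x0688 + 0x1779 = 0x01E01
  0x1E01 + 0xC87C = 0x0E67D
  0xE67D + 0x19A0 = 0x1001D → wrap carry → 0x001E
One's-complement sum = 0x001E.
Checksum = ~0x001E & 0xFFFF = 0xFFE1.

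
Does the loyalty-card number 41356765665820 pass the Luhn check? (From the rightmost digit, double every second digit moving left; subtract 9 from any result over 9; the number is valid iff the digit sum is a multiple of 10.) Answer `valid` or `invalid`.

valid

From the right, keep odd positions and double even positions (subtract 9 from any doubled value over 9):
  doubled (positions 2,4,...): 4 1 3 3 3 6 8 → sum 28
  kept (positions 1,3,...): 0 8 6 5 7 5 1 → sum 32
Total = 60.
60 mod 10 = 0, so the number is valid.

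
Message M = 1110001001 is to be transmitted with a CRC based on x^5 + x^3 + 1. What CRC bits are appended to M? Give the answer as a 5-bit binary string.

11011

Append 5 zeros: 111000100100000. Divide by 101001 (XOR where the leading bit is 1):
  pos 0: 111000 XOR 101001 = 010001
  pos 1: 100011 XOR 101001 = 001010
  pos 3: 101000 XOR 101001 = 000001
  pos 8: 110000 XOR 101001 = 011001
  pos 9: 110010 XOR 101001 = 011011
Remainder (last 5 bits) = 11011. This is the CRC / FCS.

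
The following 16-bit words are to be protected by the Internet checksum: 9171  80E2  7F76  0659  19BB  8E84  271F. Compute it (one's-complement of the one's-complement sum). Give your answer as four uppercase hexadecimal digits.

987D

One's-complement addition (fold any carry out of bit 15 back into bit 0):
  0x9171 + 0x80E2 = 0x11253 → wrap carry → 0x1254
  0x1254 + 0x7F76 = 0x091CA
  0x91CA + 0x0659 = 0x09823
  0x9823 + 0x19BB = 0x0B1DE
  0xB1DE + 0x8E84 = 0x14062 → wrap carry → 0x4063
  0x4063 + 0x271F = 0x06782
One's-complement sum = 0x6782.
Checksum = ~0x6782 & 0xFFFF = 0x987D.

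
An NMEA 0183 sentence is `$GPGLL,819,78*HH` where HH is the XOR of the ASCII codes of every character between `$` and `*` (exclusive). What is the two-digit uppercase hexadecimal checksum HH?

6F

XOR the ASCII codes of the payload characters:
  'G' = 0x47 → acc = 0x47
  'P' = 0x50 → acc = 0x17
  'G' = 0x47 → acc = 0x50
  'L' = 0x4C → acc = 0x1C
  'L' = 0x4C → acc = 0x50
  ',' = 0x2C → acc = 0x7C
  '8' = 0x38 → acc = 0x44
  '1' = 0x31 → acc = 0x75
  '9' = 0x39 → acc = 0x4C
  ',' = 0x2C → acc = 0x60
  '7' = 0x37 → acc = 0x57
  '8' = 0x38 → acc = 0x6F
Checksum = 0x6F.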